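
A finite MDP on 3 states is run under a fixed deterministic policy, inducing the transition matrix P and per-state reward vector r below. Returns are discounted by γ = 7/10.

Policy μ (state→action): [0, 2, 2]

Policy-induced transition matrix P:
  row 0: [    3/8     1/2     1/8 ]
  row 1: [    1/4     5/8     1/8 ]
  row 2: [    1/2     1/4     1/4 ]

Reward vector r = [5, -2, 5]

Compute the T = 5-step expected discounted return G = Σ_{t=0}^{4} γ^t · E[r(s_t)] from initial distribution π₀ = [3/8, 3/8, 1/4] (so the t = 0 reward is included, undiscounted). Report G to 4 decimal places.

G = 4.9167

t=0: π = [0.3750, 0.3750, 0.2500], E[r] = 2.3750, γ^t·E[r] = 2.375000, running G = 2.375000
t=1: π = [0.3594, 0.4844, 0.1563], E[r] = 1.6094, γ^t·E[r] = 1.126563, running G = 3.501563
t=2: π = [0.3340, 0.5215, 0.1445], E[r] = 1.3496, γ^t·E[r] = 0.661309, running G = 4.162871
t=3: π = [0.3279, 0.5291, 0.1431], E[r] = 1.2966, γ^t·E[r] = 0.444744, running G = 4.607615
t=4: π = [0.3268, 0.5304, 0.1429], E[r] = 1.2874, γ^t·E[r] = 0.309116, running G = 4.916731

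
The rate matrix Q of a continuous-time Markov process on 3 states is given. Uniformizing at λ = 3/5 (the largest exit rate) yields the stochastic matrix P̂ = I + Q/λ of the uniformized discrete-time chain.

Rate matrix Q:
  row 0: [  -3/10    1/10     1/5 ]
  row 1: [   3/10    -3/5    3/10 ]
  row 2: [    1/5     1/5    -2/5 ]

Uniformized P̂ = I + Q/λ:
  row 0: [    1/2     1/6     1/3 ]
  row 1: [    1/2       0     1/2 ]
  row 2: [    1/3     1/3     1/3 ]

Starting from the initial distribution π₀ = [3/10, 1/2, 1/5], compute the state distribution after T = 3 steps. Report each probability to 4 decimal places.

t=0: π = [0.3000, 0.5000, 0.2000]
t=1: π = [0.4667, 0.1167, 0.4167]
t=2: π = [0.4306, 0.2167, 0.3528]
t=3: π = [0.4412, 0.1894, 0.3694]

π = [0.4412, 0.1894, 0.3694]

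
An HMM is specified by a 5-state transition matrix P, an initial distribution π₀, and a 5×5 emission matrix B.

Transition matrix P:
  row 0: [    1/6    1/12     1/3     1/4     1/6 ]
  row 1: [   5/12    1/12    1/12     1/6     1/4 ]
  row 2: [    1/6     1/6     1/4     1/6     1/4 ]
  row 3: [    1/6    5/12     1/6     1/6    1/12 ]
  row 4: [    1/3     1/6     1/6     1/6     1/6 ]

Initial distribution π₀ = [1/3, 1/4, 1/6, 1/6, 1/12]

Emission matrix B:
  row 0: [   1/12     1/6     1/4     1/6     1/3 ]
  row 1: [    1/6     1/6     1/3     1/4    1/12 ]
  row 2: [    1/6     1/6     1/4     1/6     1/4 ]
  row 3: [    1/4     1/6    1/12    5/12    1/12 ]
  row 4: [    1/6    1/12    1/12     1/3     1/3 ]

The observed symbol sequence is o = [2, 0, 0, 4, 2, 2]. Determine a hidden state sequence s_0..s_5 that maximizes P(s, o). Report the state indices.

t=0: δ = [8.333e-02, 8.333e-02, 4.167e-02, 1.389e-02, 6.944e-03]  (obs o_0=2)
t=1: δ = [2.894e-03, 1.157e-03, 4.630e-03, 5.208e-03, 3.472e-03]  ψ = [1, 0, 0, 0, 1]  (obs o_1=0)
t=2: δ = [9.645e-05, 3.617e-04, 1.929e-04, 2.170e-04, 1.929e-04]  ψ = [4, 3, 2, 3, 2]  (obs o_2=0)
t=3: δ = [5.023e-05, 7.535e-06, 1.206e-05, 5.023e-06, 3.014e-05]  ψ = [1, 3, 2, 1, 1]  (obs o_3=4)
t=4: δ = [2.512e-06, 1.674e-06, 4.186e-06, 1.047e-06, 6.977e-07]  ψ = [4, 4, 0, 0, 0]  (obs o_4=2)
t=5: δ = [1.744e-07, 2.326e-07, 2.616e-07, 5.814e-08, 8.721e-08]  ψ = [1, 2, 2, 2, 2]  (obs o_5=2)
backtrack: best end state = 2; path = [0, 3, 1, 0, 2, 2]

path = [0, 3, 1, 0, 2, 2]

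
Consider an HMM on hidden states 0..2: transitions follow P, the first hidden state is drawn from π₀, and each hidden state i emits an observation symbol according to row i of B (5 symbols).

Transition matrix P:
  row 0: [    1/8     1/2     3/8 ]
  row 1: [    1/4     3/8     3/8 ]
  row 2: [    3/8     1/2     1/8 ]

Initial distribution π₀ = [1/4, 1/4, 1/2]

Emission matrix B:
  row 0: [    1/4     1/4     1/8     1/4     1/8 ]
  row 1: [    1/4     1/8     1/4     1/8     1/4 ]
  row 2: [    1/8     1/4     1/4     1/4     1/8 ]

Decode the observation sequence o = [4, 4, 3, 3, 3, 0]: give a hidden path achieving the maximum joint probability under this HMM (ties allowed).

t=0: δ = [3.125e-02, 6.250e-02, 6.250e-02]  (obs o_0=4)
t=1: δ = [2.930e-03, 7.812e-03, 2.930e-03]  ψ = [2, 2, 1]  (obs o_1=4)
t=2: δ = [4.883e-04, 3.662e-04, 7.324e-04]  ψ = [1, 1, 1]  (obs o_2=3)
t=3: δ = [6.866e-05, 4.578e-05, 4.578e-05]  ψ = [2, 2, 0]  (obs o_3=3)
t=4: δ = [4.292e-06, 4.292e-06, 6.437e-06]  ψ = [2, 0, 0]  (obs o_4=3)
t=5: δ = [6.035e-07, 8.047e-07, 2.012e-07]  ψ = [2, 2, 0]  (obs o_5=0)
backtrack: best end state = 1; path = [2, 1, 2, 0, 2, 1]

path = [2, 1, 2, 0, 2, 1]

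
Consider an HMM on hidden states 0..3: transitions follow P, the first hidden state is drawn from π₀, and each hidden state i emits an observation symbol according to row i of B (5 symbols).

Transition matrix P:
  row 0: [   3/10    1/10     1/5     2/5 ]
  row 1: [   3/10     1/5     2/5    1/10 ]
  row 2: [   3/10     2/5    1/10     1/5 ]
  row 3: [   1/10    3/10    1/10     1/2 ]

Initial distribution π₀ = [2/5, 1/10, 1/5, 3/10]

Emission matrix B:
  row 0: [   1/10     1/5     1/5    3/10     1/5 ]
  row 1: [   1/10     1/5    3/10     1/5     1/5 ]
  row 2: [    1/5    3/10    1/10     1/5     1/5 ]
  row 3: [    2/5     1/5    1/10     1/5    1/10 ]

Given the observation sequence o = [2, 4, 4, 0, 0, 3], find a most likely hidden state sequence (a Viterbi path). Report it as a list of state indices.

path = [0, 0, 0, 3, 3, 3]

t=0: δ = [8.000e-02, 3.000e-02, 2.000e-02, 3.000e-02]  (obs o_0=2)
t=1: δ = [4.800e-03, 1.800e-03, 3.200e-03, 3.200e-03]  ψ = [0, 3, 0, 0]  (obs o_1=4)
t=2: δ = [2.880e-04, 2.560e-04, 1.920e-04, 1.920e-04]  ψ = [0, 2, 0, 0]  (obs o_2=4)
t=3: δ = [8.640e-06, 7.680e-06, 2.048e-05, 4.608e-05]  ψ = [0, 2, 1, 0]  (obs o_3=0)
t=4: δ = [6.144e-07, 1.382e-06, 9.216e-07, 9.216e-06]  ψ = [2, 3, 3, 3]  (obs o_4=0)
t=5: δ = [2.765e-07, 5.530e-07, 1.843e-07, 9.216e-07]  ψ = [3, 3, 3, 3]  (obs o_5=3)
backtrack: best end state = 3; path = [0, 0, 0, 3, 3, 3]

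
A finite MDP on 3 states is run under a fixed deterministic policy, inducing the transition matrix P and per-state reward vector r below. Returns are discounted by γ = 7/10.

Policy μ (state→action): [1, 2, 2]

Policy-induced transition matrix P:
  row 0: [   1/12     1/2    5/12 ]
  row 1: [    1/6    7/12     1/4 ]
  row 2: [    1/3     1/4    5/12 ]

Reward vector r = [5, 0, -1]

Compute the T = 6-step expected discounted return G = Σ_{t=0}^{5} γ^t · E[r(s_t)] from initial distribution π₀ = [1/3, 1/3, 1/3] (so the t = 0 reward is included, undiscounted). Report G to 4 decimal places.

t=0: π = [0.3333, 0.3333, 0.3333], E[r] = 1.3333, γ^t·E[r] = 1.333333, running G = 1.333333
t=1: π = [0.1944, 0.4444, 0.3611], E[r] = 0.6111, γ^t·E[r] = 0.427778, running G = 1.761111
t=2: π = [0.2106, 0.4468, 0.3426], E[r] = 0.7106, γ^t·E[r] = 0.348218, running G = 2.109329
t=3: π = [0.2062, 0.4516, 0.3422], E[r] = 0.6889, γ^t·E[r] = 0.236276, running G = 2.345604
t=4: π = [0.2065, 0.4521, 0.3414], E[r] = 0.6912, γ^t·E[r] = 0.165953, running G = 2.511557
t=5: π = [0.2064, 0.4523, 0.3413], E[r] = 0.6905, γ^t·E[r] = 0.116047, running G = 2.627604

G = 2.6276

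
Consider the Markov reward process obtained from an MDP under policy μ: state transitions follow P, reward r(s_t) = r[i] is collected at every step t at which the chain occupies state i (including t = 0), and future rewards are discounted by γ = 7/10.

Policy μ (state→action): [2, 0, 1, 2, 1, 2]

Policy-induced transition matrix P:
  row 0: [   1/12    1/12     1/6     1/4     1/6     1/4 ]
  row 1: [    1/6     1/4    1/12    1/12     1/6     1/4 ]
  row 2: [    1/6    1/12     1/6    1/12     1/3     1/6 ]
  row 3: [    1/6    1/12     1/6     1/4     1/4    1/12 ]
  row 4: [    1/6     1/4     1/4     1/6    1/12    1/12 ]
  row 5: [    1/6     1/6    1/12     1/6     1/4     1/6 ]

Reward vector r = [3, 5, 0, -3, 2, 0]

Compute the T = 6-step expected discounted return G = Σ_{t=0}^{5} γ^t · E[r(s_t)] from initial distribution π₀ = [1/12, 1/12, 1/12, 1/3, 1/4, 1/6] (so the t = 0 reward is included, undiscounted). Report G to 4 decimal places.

t=0: π = [0.0833, 0.0833, 0.0833, 0.3333, 0.2500, 0.1667], E[r] = 0.1667, γ^t·E[r] = 0.166667, running G = 0.166667
t=1: π = [0.1597, 0.1528, 0.1667, 0.1875, 0.2014, 0.1319], E[r] = 1.0833, γ^t·E[r] = 0.758333, running G = 0.925000
t=2: π = [0.1534, 0.1534, 0.1597, 0.1690, 0.2043, 0.1603], E[r] = 1.1285, γ^t·E[r] = 0.552951, running G = 1.477951
t=3: π = [0.1539, 0.1563, 0.1576, 0.1674, 0.2037, 0.1611], E[r] = 1.1482, γ^t·E[r] = 0.393848, running G = 1.871799
t=4: π = [0.1538, 0.1568, 0.1572, 0.1673, 0.2033, 0.1616], E[r] = 1.1501, γ^t·E[r] = 0.276144, running G = 2.147943
t=5: π = [0.1538, 0.1568, 0.1571, 0.1673, 0.2033, 0.1617], E[r] = 1.1505, γ^t·E[r] = 0.193359, running G = 2.341303

G = 2.3413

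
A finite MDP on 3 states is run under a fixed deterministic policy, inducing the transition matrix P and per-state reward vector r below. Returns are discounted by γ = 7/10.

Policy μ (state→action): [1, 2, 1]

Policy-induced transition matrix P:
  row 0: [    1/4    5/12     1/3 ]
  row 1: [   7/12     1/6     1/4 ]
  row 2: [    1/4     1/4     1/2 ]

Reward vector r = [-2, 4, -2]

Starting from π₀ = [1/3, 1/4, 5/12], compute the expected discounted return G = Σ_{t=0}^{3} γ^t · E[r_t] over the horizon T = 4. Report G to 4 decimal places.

G = -0.9571

t=0: π = [0.3333, 0.2500, 0.4167], E[r] = -0.5000, γ^t·E[r] = -0.500000, running G = -0.500000
t=1: π = [0.3333, 0.2847, 0.3819], E[r] = -0.2917, γ^t·E[r] = -0.204167, running G = -0.704167
t=2: π = [0.3449, 0.2818, 0.3733], E[r] = -0.3090, γ^t·E[r] = -0.151424, running G = -0.855590
t=3: π = [0.3439, 0.2840, 0.3721], E[r] = -0.2960, γ^t·E[r] = -0.101530, running G = -0.957121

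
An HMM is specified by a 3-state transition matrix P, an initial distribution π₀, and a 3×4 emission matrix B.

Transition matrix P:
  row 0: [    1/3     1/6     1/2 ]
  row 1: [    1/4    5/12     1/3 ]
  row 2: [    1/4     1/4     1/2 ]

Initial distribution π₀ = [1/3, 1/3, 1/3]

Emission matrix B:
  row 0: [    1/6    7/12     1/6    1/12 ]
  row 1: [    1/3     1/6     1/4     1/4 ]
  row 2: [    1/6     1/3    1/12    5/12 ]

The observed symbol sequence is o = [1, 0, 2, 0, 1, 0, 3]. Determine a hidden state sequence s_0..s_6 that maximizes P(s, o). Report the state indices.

t=0: δ = [1.944e-01, 5.556e-02, 1.111e-01]  (obs o_0=1)
t=1: δ = [1.080e-02, 1.080e-02, 1.620e-02]  ψ = [0, 0, 0]  (obs o_1=0)
t=2: δ = [6.752e-04, 1.125e-03, 6.752e-04]  ψ = [2, 1, 2]  (obs o_2=2)
t=3: δ = [4.689e-05, 1.563e-04, 6.251e-05]  ψ = [1, 1, 1]  (obs o_3=0)
t=4: δ = [2.279e-05, 1.085e-05, 1.737e-05]  ψ = [1, 1, 1]  (obs o_4=1)
t=5: δ = [1.266e-06, 1.507e-06, 1.899e-06]  ψ = [0, 1, 0]  (obs o_5=0)
t=6: δ = [3.957e-08, 1.570e-07, 3.957e-07]  ψ = [2, 1, 2]  (obs o_6=3)
backtrack: best end state = 2; path = [0, 1, 1, 1, 0, 2, 2]

path = [0, 1, 1, 1, 0, 2, 2]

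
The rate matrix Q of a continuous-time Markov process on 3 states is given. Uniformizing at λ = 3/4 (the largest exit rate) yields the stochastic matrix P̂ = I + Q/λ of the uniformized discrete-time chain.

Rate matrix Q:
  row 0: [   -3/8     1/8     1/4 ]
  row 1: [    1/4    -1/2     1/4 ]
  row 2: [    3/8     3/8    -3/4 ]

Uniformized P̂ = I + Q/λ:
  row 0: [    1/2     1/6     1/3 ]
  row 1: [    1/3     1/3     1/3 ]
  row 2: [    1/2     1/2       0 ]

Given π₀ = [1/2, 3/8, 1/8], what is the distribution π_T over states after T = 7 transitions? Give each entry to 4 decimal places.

π = [0.4500, 0.3000, 0.2501]

t=0: π = [0.5000, 0.3750, 0.1250]
t=1: π = [0.4375, 0.2708, 0.2917]
t=2: π = [0.4549, 0.3090, 0.2361]
t=3: π = [0.4485, 0.2969, 0.2546]
t=4: π = [0.4505, 0.3010, 0.2485]
t=5: π = [0.4498, 0.2997, 0.2505]
t=6: π = [0.4501, 0.3001, 0.2498]
t=7: π = [0.4500, 0.3000, 0.2501]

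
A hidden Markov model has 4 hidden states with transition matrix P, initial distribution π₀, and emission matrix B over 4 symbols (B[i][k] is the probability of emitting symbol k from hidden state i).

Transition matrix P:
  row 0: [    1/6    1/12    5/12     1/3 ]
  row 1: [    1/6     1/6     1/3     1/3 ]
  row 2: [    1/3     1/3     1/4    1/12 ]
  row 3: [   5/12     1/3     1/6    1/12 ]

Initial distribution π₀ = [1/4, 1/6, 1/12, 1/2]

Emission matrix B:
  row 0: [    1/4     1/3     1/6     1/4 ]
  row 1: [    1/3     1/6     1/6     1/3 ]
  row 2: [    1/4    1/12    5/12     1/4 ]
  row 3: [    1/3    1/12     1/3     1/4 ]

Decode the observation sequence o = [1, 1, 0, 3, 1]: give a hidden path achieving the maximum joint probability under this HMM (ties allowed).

path = [3, 0, 2, 2, 0]

t=0: δ = [8.333e-02, 2.778e-02, 6.944e-03, 4.167e-02]  (obs o_0=1)
t=1: δ = [5.787e-03, 2.315e-03, 2.894e-03, 2.315e-03]  ψ = [3, 3, 0, 0]  (obs o_1=1)
t=2: δ = [2.411e-04, 3.215e-04, 6.028e-04, 6.430e-04]  ψ = [0, 2, 0, 0]  (obs o_2=0)
t=3: δ = [6.698e-05, 7.144e-05, 3.768e-05, 2.679e-05]  ψ = [3, 3, 2, 1]  (obs o_3=3)
t=4: δ = [4.186e-06, 2.093e-06, 2.326e-06, 1.985e-06]  ψ = [2, 2, 0, 1]  (obs o_4=1)
backtrack: best end state = 0; path = [3, 0, 2, 2, 0]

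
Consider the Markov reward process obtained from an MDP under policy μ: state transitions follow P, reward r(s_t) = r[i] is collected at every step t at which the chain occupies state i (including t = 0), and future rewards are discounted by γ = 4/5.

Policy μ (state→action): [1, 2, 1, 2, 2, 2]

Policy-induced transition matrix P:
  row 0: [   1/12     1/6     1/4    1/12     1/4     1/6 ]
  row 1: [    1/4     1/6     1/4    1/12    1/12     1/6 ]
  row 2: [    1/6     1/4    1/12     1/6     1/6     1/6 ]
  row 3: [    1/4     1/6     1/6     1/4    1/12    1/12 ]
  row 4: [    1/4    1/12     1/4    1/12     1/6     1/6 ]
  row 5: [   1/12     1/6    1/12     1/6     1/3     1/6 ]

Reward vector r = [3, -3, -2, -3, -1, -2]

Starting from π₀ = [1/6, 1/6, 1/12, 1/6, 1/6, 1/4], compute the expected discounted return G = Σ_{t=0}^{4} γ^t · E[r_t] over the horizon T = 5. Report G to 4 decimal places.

t=0: π = [0.1667, 0.1667, 0.0833, 0.1667, 0.1667, 0.2500], E[r] = -1.3333, γ^t·E[r] = -1.333333, running G = -1.333333
t=1: π = [0.1736, 0.1597, 0.1806, 0.1389, 0.1944, 0.1528], E[r] = -1.2361, γ^t·E[r] = -0.988889, running G = -2.322222
t=2: π = [0.1806, 0.1655, 0.1829, 0.1343, 0.1817, 0.1551], E[r] = -1.2153, γ^t·E[r] = -0.777778, running G = -3.100000
t=3: π = [0.1788, 0.1668, 0.1825, 0.1339, 0.1826, 0.1555], E[r] = -1.2240, γ^t·E[r] = -0.626667, running G = -3.726667
t=4: π = [0.1791, 0.1667, 0.1825, 0.1338, 0.1824, 0.1555], E[r] = -1.2227, γ^t·E[r] = -0.500800, running G = -4.227467

G = -4.2275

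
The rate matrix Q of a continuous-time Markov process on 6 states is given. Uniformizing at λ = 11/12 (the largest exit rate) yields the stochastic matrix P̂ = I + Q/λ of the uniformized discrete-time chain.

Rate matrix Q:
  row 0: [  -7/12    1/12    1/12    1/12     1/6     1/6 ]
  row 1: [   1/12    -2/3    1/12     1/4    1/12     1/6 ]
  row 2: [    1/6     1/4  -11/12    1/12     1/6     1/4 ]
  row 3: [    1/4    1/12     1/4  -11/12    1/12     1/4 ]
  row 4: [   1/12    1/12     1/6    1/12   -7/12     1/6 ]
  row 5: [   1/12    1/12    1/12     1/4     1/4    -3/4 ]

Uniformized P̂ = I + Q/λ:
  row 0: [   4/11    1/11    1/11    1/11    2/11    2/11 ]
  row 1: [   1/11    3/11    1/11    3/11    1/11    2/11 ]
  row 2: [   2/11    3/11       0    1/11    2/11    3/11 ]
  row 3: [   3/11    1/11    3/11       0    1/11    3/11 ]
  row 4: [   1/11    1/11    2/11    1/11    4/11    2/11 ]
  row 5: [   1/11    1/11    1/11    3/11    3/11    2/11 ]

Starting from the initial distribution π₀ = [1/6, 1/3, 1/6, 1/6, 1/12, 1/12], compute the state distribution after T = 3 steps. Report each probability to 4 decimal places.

π = [0.1777, 0.1395, 0.1250, 0.1411, 0.2102, 0.2065]

t=0: π = [0.1667, 0.3333, 0.1667, 0.1667, 0.0833, 0.0833]
t=1: π = [0.1818, 0.1818, 0.1136, 0.1515, 0.1591, 0.2121]
t=2: π = [0.1784, 0.1446, 0.1226, 0.1488, 0.1997, 0.2059]
t=3: π = [0.1777, 0.1395, 0.1250, 0.1411, 0.2102, 0.2065]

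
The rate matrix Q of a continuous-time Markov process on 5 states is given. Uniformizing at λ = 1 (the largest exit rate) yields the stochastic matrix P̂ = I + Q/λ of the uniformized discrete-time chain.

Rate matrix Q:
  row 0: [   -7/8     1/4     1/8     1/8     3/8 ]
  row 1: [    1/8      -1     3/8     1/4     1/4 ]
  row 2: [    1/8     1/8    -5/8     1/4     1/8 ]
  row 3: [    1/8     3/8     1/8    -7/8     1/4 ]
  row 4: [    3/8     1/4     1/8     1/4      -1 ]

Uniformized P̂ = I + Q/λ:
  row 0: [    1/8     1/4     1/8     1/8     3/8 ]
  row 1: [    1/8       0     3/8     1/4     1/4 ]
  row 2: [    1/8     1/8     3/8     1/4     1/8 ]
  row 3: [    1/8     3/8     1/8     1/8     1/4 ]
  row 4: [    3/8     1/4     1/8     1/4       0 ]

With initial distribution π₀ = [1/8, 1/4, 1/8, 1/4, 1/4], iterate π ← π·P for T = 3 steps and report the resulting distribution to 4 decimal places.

t=0: π = [0.1250, 0.2500, 0.1250, 0.2500, 0.2500]
t=1: π = [0.1875, 0.2031, 0.2188, 0.2031, 0.1875]
t=2: π = [0.1719, 0.1973, 0.2305, 0.2012, 0.1992]
t=3: π = [0.1748, 0.1970, 0.2319, 0.2034, 0.1929]

π = [0.1748, 0.1970, 0.2319, 0.2034, 0.1929]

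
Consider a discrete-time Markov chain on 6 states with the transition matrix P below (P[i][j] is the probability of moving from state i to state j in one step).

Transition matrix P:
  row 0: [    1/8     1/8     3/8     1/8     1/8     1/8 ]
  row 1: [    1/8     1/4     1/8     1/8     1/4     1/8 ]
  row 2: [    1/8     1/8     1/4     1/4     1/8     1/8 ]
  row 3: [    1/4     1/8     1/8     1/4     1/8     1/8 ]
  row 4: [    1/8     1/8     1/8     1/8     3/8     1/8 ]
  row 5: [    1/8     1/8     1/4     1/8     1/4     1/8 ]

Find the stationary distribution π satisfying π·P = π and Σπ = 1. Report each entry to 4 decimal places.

Balance equations π_j = Σ_i π_i·P[i][j]:
  π_0 = 1/8·π_0 + 1/8·π_1 + 1/8·π_2 + 1/4·π_3 + 1/8·π_4 + 1/8·π_5
  π_1 = 1/8·π_0 + 1/4·π_1 + 1/8·π_2 + 1/8·π_3 + 1/8·π_4 + 1/8·π_5
  π_2 = 3/8·π_0 + 1/8·π_1 + 1/4·π_2 + 1/8·π_3 + 1/8·π_4 + 1/4·π_5
  π_3 = 1/8·π_0 + 1/8·π_1 + 1/4·π_2 + 1/4·π_3 + 1/8·π_4 + 1/8·π_5
  π_4 = 1/8·π_0 + 1/4·π_1 + 1/8·π_2 + 1/8·π_3 + 3/8·π_4 + 1/4·π_5
  normalize: π_0 + π_1 + π_2 + π_3 + π_4 + π_5 = 1
Solving the linear system gives exactly π = [457/3120, 1/7, 79/390, 67/390, 71/336, 1/8].

π = [0.1465, 0.1429, 0.2026, 0.1718, 0.2113, 0.1250]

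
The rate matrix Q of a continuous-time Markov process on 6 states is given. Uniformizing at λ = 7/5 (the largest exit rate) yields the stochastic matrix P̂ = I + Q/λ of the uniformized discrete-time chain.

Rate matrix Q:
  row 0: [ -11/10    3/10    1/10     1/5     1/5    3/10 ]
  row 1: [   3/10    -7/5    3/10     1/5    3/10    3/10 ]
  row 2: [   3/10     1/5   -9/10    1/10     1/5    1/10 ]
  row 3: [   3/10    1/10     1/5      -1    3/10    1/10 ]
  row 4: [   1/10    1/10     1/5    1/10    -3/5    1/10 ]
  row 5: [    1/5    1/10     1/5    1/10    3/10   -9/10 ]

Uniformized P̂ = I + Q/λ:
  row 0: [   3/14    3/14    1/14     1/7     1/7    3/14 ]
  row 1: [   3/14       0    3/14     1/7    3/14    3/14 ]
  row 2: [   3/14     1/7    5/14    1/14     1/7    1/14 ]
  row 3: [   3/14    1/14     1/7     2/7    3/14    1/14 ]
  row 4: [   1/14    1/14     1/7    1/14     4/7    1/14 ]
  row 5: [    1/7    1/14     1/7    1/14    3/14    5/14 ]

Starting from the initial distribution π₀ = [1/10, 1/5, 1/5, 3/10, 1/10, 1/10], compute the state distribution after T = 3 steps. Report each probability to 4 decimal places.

t=0: π = [0.1000, 0.2000, 0.2000, 0.3000, 0.1000, 0.1000]
t=1: π = [0.1929, 0.0857, 0.1929, 0.1571, 0.2286, 0.1429]
t=2: π = [0.1714, 0.1066, 0.1765, 0.1250, 0.2684, 0.1520]
t=3: π = [0.1651, 0.1009, 0.1761, 0.1181, 0.2853, 0.1546]

π = [0.1651, 0.1009, 0.1761, 0.1181, 0.2853, 0.1546]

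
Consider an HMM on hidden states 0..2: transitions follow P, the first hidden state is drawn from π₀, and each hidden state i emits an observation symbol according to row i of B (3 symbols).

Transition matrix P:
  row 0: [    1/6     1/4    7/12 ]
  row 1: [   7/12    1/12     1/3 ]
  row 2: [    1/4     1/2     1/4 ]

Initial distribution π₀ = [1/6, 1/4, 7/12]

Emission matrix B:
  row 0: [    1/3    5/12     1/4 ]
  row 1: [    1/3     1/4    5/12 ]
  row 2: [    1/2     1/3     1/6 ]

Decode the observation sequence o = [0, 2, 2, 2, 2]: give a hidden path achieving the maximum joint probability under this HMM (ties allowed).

path = [2, 1, 0, 2, 1]

t=0: δ = [5.556e-02, 8.333e-02, 2.917e-01]  (obs o_0=0)
t=1: δ = [1.823e-02, 6.076e-02, 1.215e-02]  ψ = [2, 2, 2]  (obs o_1=2)
t=2: δ = [8.861e-03, 2.532e-03, 3.376e-03]  ψ = [1, 2, 1]  (obs o_2=2)
t=3: δ = [3.692e-04, 9.231e-04, 8.615e-04]  ψ = [0, 0, 0]  (obs o_3=2)
t=4: δ = [1.346e-04, 1.795e-04, 5.128e-05]  ψ = [1, 2, 1]  (obs o_4=2)
backtrack: best end state = 1; path = [2, 1, 0, 2, 1]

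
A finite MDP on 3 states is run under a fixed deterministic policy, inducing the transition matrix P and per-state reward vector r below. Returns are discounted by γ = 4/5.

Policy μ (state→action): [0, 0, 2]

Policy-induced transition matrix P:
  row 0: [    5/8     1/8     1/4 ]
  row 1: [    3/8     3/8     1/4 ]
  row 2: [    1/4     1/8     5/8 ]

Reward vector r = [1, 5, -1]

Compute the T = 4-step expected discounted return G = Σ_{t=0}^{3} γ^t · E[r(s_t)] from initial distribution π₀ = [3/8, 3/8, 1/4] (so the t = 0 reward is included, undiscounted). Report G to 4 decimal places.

G = 4.0235

t=0: π = [0.3750, 0.3750, 0.2500], E[r] = 2.0000, γ^t·E[r] = 2.000000, running G = 2.000000
t=1: π = [0.4375, 0.2188, 0.3438], E[r] = 1.1875, γ^t·E[r] = 0.950000, running G = 2.950000
t=2: π = [0.4414, 0.1797, 0.3789], E[r] = 0.9609, γ^t·E[r] = 0.615000, running G = 3.565000
t=3: π = [0.4380, 0.1699, 0.3921], E[r] = 0.8955, γ^t·E[r] = 0.458500, running G = 4.023500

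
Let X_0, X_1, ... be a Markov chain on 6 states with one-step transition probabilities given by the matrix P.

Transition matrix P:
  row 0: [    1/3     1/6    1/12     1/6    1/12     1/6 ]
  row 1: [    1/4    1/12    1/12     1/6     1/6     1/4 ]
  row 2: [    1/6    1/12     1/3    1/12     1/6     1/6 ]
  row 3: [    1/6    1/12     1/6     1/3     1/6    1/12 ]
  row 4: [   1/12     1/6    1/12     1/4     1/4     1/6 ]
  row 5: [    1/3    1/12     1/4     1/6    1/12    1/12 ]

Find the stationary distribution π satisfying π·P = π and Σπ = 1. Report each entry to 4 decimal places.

π = [0.2261, 0.1145, 0.1659, 0.1982, 0.1479, 0.1474]

Balance equations π_j = Σ_i π_i·P[i][j]:
  π_0 = 1/3·π_0 + 1/4·π_1 + 1/6·π_2 + 1/6·π_3 + 1/12·π_4 + 1/3·π_5
  π_1 = 1/6·π_0 + 1/12·π_1 + 1/12·π_2 + 1/12·π_3 + 1/6·π_4 + 1/12·π_5
  π_2 = 1/12·π_0 + 1/12·π_1 + 1/3·π_2 + 1/6·π_3 + 1/12·π_4 + 1/4·π_5
  π_3 = 1/6·π_0 + 1/6·π_1 + 1/12·π_2 + 1/3·π_3 + 1/4·π_4 + 1/6·π_5
  π_4 = 1/12·π_0 + 1/6·π_1 + 1/6·π_2 + 1/6·π_3 + 1/4·π_4 + 1/12·π_5
  normalize: π_0 + π_1 + π_2 + π_3 + π_4 + π_5 = 1
Solving the linear system gives exactly π = [301/1331, 762/6655, 1104/6655, 1319/6655, 984/6655, 981/6655].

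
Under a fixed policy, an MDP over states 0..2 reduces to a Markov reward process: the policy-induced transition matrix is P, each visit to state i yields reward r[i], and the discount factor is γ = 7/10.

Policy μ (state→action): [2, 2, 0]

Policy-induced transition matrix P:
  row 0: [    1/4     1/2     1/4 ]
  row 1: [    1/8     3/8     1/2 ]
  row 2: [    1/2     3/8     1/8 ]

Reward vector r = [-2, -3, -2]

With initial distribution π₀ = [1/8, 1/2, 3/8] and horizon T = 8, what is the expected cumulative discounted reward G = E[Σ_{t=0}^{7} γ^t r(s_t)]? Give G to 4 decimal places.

G = -7.6466

t=0: π = [0.1250, 0.5000, 0.3750], E[r] = -2.5000, γ^t·E[r] = -2.500000, running G = -2.500000
t=1: π = [0.2813, 0.3906, 0.3281], E[r] = -2.3906, γ^t·E[r] = -1.673438, running G = -4.173438
t=2: π = [0.2832, 0.4102, 0.3066], E[r] = -2.4102, γ^t·E[r] = -1.180977, running G = -5.354414
t=3: π = [0.2754, 0.4104, 0.3142], E[r] = -2.4104, γ^t·E[r] = -0.826767, running G = -6.181181
t=4: π = [0.2773, 0.4094, 0.3133], E[r] = -2.4094, γ^t·E[r] = -0.578503, running G = -6.759684
t=5: π = [0.2772, 0.4097, 0.3132], E[r] = -2.4097, γ^t·E[r] = -0.404991, running G = -7.164675
t=6: π = [0.2771, 0.4096, 0.3133], E[r] = -2.4096, γ^t·E[r] = -0.283492, running G = -7.448167
t=7: π = [0.2771, 0.4096, 0.3133], E[r] = -2.4096, γ^t·E[r] = -0.198444, running G = -7.646611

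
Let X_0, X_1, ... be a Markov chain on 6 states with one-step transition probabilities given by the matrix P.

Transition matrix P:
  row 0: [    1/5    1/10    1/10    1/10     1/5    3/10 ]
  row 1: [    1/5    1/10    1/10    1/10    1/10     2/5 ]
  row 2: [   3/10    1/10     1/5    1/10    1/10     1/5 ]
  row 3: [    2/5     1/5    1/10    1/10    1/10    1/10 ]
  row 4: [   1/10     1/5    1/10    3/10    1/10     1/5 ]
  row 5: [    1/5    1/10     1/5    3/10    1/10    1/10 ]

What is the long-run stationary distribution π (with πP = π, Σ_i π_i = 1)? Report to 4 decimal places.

Balance equations π_j = Σ_i π_i·P[i][j]:
  π_0 = 1/5·π_0 + 1/5·π_1 + 3/10·π_2 + 2/5·π_3 + 1/10·π_4 + 1/5·π_5
  π_1 = 1/10·π_0 + 1/10·π_1 + 1/10·π_2 + 1/5·π_3 + 1/5·π_4 + 1/10·π_5
  π_2 = 1/10·π_0 + 1/10·π_1 + 1/5·π_2 + 1/10·π_3 + 1/10·π_4 + 1/5·π_5
  π_3 = 1/10·π_0 + 1/10·π_1 + 1/10·π_2 + 1/10·π_3 + 3/10·π_4 + 3/10·π_5
  π_4 = 1/5·π_0 + 1/10·π_1 + 1/10·π_2 + 1/10·π_3 + 1/10·π_4 + 1/10·π_5
  normalize: π_0 + π_1 + π_2 + π_3 + π_4 + π_5 = 1
Solving the linear system gives exactly π = [14742/62863, 8112/62863, 16923/125726, 20993/125726, 15521/125726, 26581/125726].

π = [0.2345, 0.1290, 0.1346, 0.1670, 0.1235, 0.2114]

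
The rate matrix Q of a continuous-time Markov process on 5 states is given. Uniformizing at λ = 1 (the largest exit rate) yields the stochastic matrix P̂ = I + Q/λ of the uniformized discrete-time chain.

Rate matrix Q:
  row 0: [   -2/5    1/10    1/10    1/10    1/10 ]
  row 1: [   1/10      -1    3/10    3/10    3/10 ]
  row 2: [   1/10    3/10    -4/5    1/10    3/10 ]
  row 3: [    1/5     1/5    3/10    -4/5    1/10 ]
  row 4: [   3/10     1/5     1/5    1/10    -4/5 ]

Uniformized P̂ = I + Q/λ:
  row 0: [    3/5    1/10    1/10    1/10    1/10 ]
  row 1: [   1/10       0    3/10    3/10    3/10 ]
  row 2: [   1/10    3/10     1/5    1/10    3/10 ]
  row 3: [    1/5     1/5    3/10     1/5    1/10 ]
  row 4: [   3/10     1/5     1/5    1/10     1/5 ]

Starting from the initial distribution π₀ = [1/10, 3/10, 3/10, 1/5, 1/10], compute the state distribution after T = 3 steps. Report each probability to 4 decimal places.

t=0: π = [0.1000, 0.3000, 0.3000, 0.2000, 0.1000]
t=1: π = [0.1900, 0.1600, 0.2400, 0.1800, 0.2300]
t=2: π = [0.2590, 0.1730, 0.2150, 0.1500, 0.2030]
t=3: π = [0.2851, 0.1610, 0.2064, 0.1496, 0.1979]

π = [0.2851, 0.1610, 0.2064, 0.1496, 0.1979]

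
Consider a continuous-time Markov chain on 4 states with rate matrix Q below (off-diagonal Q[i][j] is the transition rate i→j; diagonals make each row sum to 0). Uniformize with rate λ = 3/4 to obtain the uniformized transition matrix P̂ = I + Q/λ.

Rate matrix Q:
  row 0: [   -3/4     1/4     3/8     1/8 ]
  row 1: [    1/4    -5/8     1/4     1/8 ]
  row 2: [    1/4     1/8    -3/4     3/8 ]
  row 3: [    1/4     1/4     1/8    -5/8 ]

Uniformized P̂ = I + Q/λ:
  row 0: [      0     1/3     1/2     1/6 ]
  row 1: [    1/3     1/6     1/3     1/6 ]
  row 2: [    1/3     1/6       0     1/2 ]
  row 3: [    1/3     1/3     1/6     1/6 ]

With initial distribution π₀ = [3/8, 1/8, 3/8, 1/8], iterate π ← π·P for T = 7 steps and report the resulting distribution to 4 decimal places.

t=0: π = [0.3750, 0.1250, 0.3750, 0.1250]
t=1: π = [0.2083, 0.2500, 0.2500, 0.2917]
t=2: π = [0.2639, 0.2500, 0.2361, 0.2500]
t=3: π = [0.2454, 0.2523, 0.2569, 0.2454]
t=4: π = [0.2515, 0.2485, 0.2477, 0.2523]
t=5: π = [0.2495, 0.2506, 0.2506, 0.2492]
t=6: π = [0.2502, 0.2498, 0.2498, 0.2502]
t=7: π = [0.2499, 0.2501, 0.2501, 0.2499]

π = [0.2499, 0.2501, 0.2501, 0.2499]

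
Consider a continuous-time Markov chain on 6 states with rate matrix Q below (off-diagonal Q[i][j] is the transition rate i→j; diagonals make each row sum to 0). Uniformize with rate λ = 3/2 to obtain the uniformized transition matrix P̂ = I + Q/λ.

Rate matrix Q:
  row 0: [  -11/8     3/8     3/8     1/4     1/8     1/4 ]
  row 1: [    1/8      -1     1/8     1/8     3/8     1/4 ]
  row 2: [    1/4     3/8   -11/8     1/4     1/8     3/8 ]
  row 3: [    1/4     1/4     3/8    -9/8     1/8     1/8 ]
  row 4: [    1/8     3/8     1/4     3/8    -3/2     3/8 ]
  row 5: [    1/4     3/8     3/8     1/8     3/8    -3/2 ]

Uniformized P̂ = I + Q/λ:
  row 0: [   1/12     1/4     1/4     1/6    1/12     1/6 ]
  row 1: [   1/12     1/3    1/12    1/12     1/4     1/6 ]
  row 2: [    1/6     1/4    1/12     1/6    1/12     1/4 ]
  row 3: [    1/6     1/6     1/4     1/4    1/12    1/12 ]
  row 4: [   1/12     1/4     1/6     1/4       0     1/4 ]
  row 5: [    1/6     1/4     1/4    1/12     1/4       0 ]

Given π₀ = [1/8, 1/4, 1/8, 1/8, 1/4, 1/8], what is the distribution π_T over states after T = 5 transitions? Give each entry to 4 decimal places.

t=0: π = [0.1250, 0.2500, 0.1250, 0.1250, 0.2500, 0.1250]
t=1: π = [0.1146, 0.2604, 0.1667, 0.1667, 0.1250, 0.1667]
t=2: π = [0.1250, 0.2578, 0.1684, 0.1554, 0.1441, 0.1493]
t=3: π = [0.1228, 0.2585, 0.1670, 0.1577, 0.1392, 0.1549]
t=4: π = [0.1233, 0.2584, 0.1675, 0.1570, 0.1406, 0.1532]
t=5: π = [0.1231, 0.2585, 0.1673, 0.1572, 0.1402, 0.1537]

π = [0.1231, 0.2585, 0.1673, 0.1572, 0.1402, 0.1537]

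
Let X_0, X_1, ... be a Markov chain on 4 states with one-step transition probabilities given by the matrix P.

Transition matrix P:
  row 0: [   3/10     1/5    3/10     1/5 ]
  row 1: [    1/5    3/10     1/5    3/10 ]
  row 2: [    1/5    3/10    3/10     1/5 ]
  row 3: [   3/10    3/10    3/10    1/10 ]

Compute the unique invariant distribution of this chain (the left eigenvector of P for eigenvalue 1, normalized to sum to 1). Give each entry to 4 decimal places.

Balance equations π_j = Σ_i π_i·P[i][j]:
  π_0 = 3/10·π_0 + 1/5·π_1 + 1/5·π_2 + 3/10·π_3
  π_1 = 1/5·π_0 + 3/10·π_1 + 3/10·π_2 + 3/10·π_3
  π_2 = 3/10·π_0 + 1/5·π_1 + 3/10·π_2 + 3/10·π_3
  normalize: π_0 + π_1 + π_2 + π_3 = 1
Solving the linear system gives exactly π = [243/991, 273/991, 270/991, 205/991].

π = [0.2452, 0.2755, 0.2725, 0.2069]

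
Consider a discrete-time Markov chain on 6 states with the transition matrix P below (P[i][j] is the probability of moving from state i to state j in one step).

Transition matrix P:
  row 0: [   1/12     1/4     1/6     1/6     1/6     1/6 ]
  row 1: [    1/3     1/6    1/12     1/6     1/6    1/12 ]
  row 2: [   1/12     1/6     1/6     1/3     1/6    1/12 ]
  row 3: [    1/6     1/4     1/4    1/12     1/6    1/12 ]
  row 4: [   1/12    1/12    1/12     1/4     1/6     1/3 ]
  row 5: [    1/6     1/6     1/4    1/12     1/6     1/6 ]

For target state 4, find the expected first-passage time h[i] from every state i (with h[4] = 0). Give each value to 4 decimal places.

First-step conditioning: h[4] = 0; for i ≠ 4, h[i] = 1 + Σ_k P[i][k]·h[k].
  h[0] = 1 + 1/12·h[0] + 1/4·h[1] + 1/6·h[2] + 1/6·h[3] + 1/6·h[5]
  h[1] = 1 + 1/3·h[0] + 1/6·h[1] + 1/12·h[2] + 1/6·h[3] + 1/12·h[5]
  h[2] = 1 + 1/12·h[0] + 1/6·h[1] + 1/6·h[2] + 1/3·h[3] + 1/12·h[5]
  h[3] = 1 + 1/6·h[0] + 1/4·h[1] + 1/4·h[2] + 1/12·h[3] + 1/12·h[5]
  h[5] = 1 + 1/6·h[0] + 1/6·h[1] + 1/4·h[2] + 1/12·h[3] + 1/6·h[5]
Solving the 5×5 linear system over states ≠ 4 gives exactly h = [6, 6, 6, 6, 0, 6] (h[4] = 0 is the target).

h = [6.0000, 6.0000, 6.0000, 6.0000, 0.0000, 6.0000]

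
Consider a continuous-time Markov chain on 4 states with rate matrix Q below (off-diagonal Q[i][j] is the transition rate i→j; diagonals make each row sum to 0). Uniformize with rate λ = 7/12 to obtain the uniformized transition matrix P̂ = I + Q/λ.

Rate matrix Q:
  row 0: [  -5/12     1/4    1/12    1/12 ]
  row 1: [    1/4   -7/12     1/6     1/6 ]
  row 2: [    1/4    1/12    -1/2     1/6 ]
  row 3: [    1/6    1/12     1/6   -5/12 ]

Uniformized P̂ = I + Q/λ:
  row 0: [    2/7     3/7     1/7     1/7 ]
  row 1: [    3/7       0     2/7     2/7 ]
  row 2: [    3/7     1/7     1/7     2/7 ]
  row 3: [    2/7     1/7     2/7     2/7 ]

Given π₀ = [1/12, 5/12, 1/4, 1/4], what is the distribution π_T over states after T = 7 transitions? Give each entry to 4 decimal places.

π = [0.3455, 0.2113, 0.2068, 0.2364]

t=0: π = [0.0833, 0.4167, 0.2500, 0.2500]
t=1: π = [0.3810, 0.1071, 0.2381, 0.2738]
t=2: π = [0.3350, 0.2364, 0.1973, 0.2313]
t=3: π = [0.3477, 0.2048, 0.2097, 0.2379]
t=4: π = [0.3449, 0.2129, 0.2061, 0.2360]
t=5: π = [0.3456, 0.2110, 0.2070, 0.2364]
t=6: π = [0.3454, 0.2115, 0.2068, 0.2363]
t=7: π = [0.3455, 0.2113, 0.2068, 0.2364]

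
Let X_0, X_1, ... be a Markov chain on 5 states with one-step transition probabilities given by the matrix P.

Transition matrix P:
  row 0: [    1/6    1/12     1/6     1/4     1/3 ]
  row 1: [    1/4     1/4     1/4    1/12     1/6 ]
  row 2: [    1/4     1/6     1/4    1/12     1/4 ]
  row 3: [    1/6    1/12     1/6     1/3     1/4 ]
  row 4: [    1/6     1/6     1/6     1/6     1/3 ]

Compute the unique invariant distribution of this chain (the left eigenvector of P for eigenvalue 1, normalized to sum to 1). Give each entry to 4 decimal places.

π = [0.1952, 0.1472, 0.1952, 0.1853, 0.2771]

Balance equations π_j = Σ_i π_i·P[i][j]:
  π_0 = 1/6·π_0 + 1/4·π_1 + 1/4·π_2 + 1/6·π_3 + 1/6·π_4
  π_1 = 1/12·π_0 + 1/4·π_1 + 1/6·π_2 + 1/12·π_3 + 1/6·π_4
  π_2 = 1/6·π_0 + 1/4·π_1 + 1/4·π_2 + 1/6·π_3 + 1/6·π_4
  π_3 = 1/4·π_0 + 1/12·π_1 + 1/12·π_2 + 1/3·π_3 + 1/6·π_4
  normalize: π_0 + π_1 + π_2 + π_3 + π_4 = 1
Solving the linear system gives exactly π = [236/1209, 178/1209, 236/1209, 224/1209, 335/1209].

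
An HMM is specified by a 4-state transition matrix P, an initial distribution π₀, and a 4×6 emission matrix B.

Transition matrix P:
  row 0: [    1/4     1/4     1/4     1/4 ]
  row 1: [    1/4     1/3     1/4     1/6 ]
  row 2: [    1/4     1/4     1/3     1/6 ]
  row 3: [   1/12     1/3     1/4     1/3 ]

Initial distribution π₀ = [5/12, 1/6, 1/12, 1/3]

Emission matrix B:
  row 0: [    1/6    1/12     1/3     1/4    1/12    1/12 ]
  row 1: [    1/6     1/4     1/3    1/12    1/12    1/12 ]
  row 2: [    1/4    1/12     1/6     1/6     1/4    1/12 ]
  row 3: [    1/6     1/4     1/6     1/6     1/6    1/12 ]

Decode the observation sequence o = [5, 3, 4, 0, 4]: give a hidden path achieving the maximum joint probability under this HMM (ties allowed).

path = [0, 0, 2, 2, 2]

t=0: δ = [3.472e-02, 1.389e-02, 6.944e-03, 2.778e-02]  (obs o_0=5)
t=1: δ = [2.170e-03, 7.716e-04, 1.447e-03, 1.543e-03]  ψ = [0, 3, 0, 3]  (obs o_1=3)
t=2: δ = [4.521e-05, 4.521e-05, 1.356e-04, 9.042e-05]  ψ = [0, 0, 0, 0]  (obs o_2=4)
t=3: δ = [5.651e-06, 5.651e-06, 1.130e-05, 5.023e-06]  ψ = [2, 2, 2, 3]  (obs o_3=0)
t=4: δ = [2.355e-07, 2.355e-07, 9.419e-07, 3.140e-07]  ψ = [2, 2, 2, 2]  (obs o_4=4)
backtrack: best end state = 2; path = [0, 0, 2, 2, 2]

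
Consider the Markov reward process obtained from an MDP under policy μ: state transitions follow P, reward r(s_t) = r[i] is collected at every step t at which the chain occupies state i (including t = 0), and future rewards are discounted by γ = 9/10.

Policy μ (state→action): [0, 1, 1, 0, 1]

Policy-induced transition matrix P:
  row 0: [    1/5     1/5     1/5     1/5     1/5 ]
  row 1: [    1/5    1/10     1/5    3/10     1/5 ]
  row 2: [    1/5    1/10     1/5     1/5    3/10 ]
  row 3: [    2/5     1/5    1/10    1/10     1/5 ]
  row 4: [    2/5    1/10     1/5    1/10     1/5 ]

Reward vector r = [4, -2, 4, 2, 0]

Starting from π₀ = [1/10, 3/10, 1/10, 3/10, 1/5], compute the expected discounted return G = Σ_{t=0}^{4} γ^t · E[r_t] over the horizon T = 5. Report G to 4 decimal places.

G = 6.7357

t=0: π = [0.1000, 0.3000, 0.1000, 0.3000, 0.2000], E[r] = 0.8000, γ^t·E[r] = 0.800000, running G = 0.800000
t=1: π = [0.3000, 0.1400, 0.1700, 0.1800, 0.2100], E[r] = 1.9600, γ^t·E[r] = 1.764000, running G = 2.564000
t=2: π = [0.2780, 0.1480, 0.1820, 0.1750, 0.2170], E[r] = 1.8940, γ^t·E[r] = 1.534140, running G = 4.098140
t=3: π = [0.2784, 0.1453, 0.1825, 0.1756, 0.2182], E[r] = 1.9042, γ^t·E[r] = 1.388162, running G = 5.486302
t=4: π = [0.2788, 0.1454, 0.1824, 0.1752, 0.2183], E[r] = 1.9043, γ^t·E[r] = 1.249411, running G = 6.735713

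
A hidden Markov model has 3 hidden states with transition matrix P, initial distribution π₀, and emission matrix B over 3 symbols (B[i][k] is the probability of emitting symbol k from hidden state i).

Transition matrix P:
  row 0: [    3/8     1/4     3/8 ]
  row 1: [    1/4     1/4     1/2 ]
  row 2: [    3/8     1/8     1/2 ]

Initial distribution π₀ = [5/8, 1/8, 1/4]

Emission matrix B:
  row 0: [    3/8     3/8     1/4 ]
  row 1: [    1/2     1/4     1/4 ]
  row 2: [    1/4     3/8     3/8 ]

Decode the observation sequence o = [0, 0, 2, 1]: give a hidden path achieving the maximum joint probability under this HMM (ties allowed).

path = [0, 1, 2, 2]

t=0: δ = [2.344e-01, 6.250e-02, 6.250e-02]  (obs o_0=0)
t=1: δ = [3.296e-02, 2.930e-02, 2.197e-02]  ψ = [0, 0, 0]  (obs o_1=0)
t=2: δ = [3.090e-03, 2.060e-03, 5.493e-03]  ψ = [0, 0, 1]  (obs o_2=2)
t=3: δ = [7.725e-04, 1.931e-04, 1.030e-03]  ψ = [2, 0, 2]  (obs o_3=1)
backtrack: best end state = 2; path = [0, 1, 2, 2]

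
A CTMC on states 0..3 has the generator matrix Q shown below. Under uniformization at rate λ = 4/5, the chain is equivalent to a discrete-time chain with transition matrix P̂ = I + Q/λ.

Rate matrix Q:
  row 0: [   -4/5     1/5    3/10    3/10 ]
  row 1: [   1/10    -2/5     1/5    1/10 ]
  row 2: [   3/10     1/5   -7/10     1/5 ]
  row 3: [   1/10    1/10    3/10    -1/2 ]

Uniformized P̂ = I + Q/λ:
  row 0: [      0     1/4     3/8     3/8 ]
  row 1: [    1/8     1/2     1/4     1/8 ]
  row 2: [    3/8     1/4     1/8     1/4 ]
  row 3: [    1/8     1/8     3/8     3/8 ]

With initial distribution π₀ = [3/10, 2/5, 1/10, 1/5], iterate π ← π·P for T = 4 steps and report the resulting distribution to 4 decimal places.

π = [0.1724, 0.2896, 0.2702, 0.2677]

t=0: π = [0.3000, 0.4000, 0.1000, 0.2000]
t=1: π = [0.1125, 0.3250, 0.3000, 0.2625]
t=2: π = [0.1859, 0.2984, 0.2594, 0.2563]
t=3: π = [0.1666, 0.2926, 0.2729, 0.2680]
t=4: π = [0.1724, 0.2896, 0.2702, 0.2677]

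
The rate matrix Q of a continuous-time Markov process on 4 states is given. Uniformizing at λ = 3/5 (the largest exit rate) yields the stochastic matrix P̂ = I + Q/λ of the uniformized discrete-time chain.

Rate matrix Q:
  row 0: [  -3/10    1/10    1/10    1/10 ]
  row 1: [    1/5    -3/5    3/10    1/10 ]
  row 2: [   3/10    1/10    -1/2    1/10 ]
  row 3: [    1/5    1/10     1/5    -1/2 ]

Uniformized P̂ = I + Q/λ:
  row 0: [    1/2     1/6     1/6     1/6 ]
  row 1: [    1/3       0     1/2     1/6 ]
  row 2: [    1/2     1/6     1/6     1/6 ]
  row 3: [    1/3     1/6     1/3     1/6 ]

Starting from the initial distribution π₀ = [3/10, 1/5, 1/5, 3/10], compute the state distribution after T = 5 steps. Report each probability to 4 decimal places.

π = [0.4484, 0.1428, 0.2421, 0.1667]

t=0: π = [0.3000, 0.2000, 0.2000, 0.3000]
t=1: π = [0.4167, 0.1333, 0.2833, 0.1667]
t=2: π = [0.4500, 0.1444, 0.2389, 0.1667]
t=3: π = [0.4481, 0.1426, 0.2426, 0.1667]
t=4: π = [0.4485, 0.1429, 0.2420, 0.1667]
t=5: π = [0.4484, 0.1428, 0.2421, 0.1667]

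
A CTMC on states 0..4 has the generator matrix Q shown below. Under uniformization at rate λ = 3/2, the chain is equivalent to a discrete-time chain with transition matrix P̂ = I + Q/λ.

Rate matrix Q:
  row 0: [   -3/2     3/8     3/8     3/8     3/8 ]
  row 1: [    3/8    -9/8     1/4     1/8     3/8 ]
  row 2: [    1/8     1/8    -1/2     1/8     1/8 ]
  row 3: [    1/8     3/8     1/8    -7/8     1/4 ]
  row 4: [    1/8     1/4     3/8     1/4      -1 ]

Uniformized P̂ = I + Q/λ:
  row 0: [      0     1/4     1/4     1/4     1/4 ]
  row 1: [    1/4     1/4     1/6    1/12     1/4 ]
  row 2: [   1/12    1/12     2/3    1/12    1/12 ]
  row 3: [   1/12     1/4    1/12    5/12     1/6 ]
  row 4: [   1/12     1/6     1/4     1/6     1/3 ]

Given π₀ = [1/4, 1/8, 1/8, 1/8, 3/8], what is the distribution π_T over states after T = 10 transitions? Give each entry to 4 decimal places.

π = [0.1039, 0.1751, 0.3534, 0.1751, 0.1926]

t=0: π = [0.2500, 0.1250, 0.1250, 0.1250, 0.3750]
t=1: π = [0.0833, 0.1979, 0.2708, 0.1979, 0.2500]
t=2: π = [0.1094, 0.1840, 0.3134, 0.1840, 0.2092]
t=3: π = [0.1049, 0.1803, 0.3346, 0.1803, 0.1999]
t=4: π = [0.1046, 0.1776, 0.3443, 0.1776, 0.1959]
t=5: π = [0.1042, 0.1763, 0.3491, 0.1763, 0.1941]
t=6: π = [0.1040, 0.1756, 0.3514, 0.1756, 0.1933]
t=7: π = [0.1039, 0.1753, 0.3525, 0.1753, 0.1929]
t=8: π = [0.1039, 0.1752, 0.3530, 0.1752, 0.1927]
t=9: π = [0.1039, 0.1751, 0.3533, 0.1751, 0.1926]
t=10: π = [0.1039, 0.1751, 0.3534, 0.1751, 0.1926]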